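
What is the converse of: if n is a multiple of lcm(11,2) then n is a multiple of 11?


The converse of (P → Q) is (Q → P). It is not in general equivalent to the original.
Here P = 'n is a multiple of lcm(11,2)' and Q = 'n is a multiple of 11'.

If n is a multiple of 11, then n is a multiple of lcm(11,2).


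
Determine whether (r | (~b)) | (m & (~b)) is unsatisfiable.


Truth table over {b, m, r}:
b | m | r | φ
-------------
False | False | False | True
True | False | False | False
False | True | False | True
True | True | False | False
False | False | True | True
True | False | True | True
False | True | True | True
True | True | True | True
Satisfying assignment at row 1: b=False, m=False, r=False gives True.

No, it is not a contradiction.


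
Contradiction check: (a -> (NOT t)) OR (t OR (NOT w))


Truth table over {a, t, w}:
a | t | w | φ
-------------
F | F | F | T
T | F | F | T
F | T | F | T
T | T | F | T
F | F | T | T
T | F | T | T
F | T | T | T
T | T | T | T
Satisfying assignment at row 1: a=F, t=F, w=F gives T.

No, it is not a contradiction.


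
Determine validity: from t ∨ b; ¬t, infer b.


This matches the form of disjunctive syllogism: the conclusion follows in every model of the premises.

Valid.


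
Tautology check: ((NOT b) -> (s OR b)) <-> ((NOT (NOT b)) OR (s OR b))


Build the truth table over {b, s}:
b | s | φ
---------
F | F | T
T | F | T
F | T | T
T | T | T
Every row evaluates to true.

Yes, it is a tautology.


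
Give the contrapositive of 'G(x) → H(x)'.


The contrapositive of (P → Q) is (¬Q → ¬P); it is logically equivalent to the original.
Here P = 'G(x)' and Q = 'H(x)'.

If not (H(x)), then not (G(x)).


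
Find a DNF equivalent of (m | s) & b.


Step 1: Distribute ∧ over ∨: (m ∨ s) ∧ b = (m ∧ b) ∨ (s ∧ b).

(m & b) | (s & b)


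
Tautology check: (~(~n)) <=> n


Build the truth table over {n}:
n | φ
-----
False | True
True | True
Every row evaluates to true.

Yes, it is a tautology.


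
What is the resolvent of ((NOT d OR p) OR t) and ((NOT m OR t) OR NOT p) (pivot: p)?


The clauses contain complementary literals p and NOTp.
Resolution eliminates this pair and disjoins the remaining literals (merging duplicates).

((NOT d OR t) OR NOT m)


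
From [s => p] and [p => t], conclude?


Hypothetical syllogism: from (P → Q) and (Q → R), infer (P → R).
Chain the two implications through the shared middle term 'p'.

s => t


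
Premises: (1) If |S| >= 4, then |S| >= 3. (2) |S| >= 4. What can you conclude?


Modus ponens: from (P → Q) and P, infer Q.
P = '|S| >= 4' is asserted, and P → Q holds, so Q follows.

|S| >= 3.


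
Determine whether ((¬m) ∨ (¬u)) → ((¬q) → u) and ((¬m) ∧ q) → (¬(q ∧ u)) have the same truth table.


Compare truth tables:
m | q | u | φ | ψ
-----------------
F | F | F | F | T
T | F | F | F | T
F | T | F | T | T
T | T | F | T | T
F | F | T | T | T
T | F | T | T | T
F | T | T | T | F
T | T | T | T | T
They differ at row 1 (m=F, q=F, u=F): φ=F but ψ=T.

No, they are not logically equivalent.


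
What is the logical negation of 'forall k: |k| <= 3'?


¬(forall x: φ) = exists x: ¬φ, and ¬(exists x: φ) = forall x: ¬φ.
Apply to the universal statement.

exists k: ~(|k| <= 3)


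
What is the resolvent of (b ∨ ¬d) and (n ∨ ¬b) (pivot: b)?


The clauses contain complementary literals b and ¬b.
Resolution eliminates this pair and disjoins the remaining literals (merging duplicates).

(¬d ∨ n)


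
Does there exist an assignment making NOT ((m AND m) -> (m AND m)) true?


Check all 2 assignments over {m}:
m | φ
-----
F | F
T | F
No assignment makes the formula true.

Unsatisfiable.


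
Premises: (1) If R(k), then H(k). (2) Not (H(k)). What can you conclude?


Modus tollens: from (P → Q) and ¬Q, infer ¬P.
Q = 'H(k)' is denied; since P → Q, P must also fail.

Not (R(k)).


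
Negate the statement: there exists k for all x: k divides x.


Negation flips each quantifier (∀↔∃) and negates the inner predicate.
¬(there exists k for all x: φ) = for all k there exists x: ¬φ.

for all k there exists x: NOT(k divides x)


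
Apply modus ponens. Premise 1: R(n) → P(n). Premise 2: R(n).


Modus ponens: from (P → Q) and P, infer Q.
P = 'R(n)' is asserted, and P → Q holds, so Q follows.

P(n).


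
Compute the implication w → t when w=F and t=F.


Implication is false only when antecedent is true and consequent is false.
Substitute: w=F, t=F.
F → F evaluates to T.

T


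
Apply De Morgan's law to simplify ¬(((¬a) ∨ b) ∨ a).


De Morgan: the negation of a disjunction is the conjunction of the negations.
Distribute ¬ across ∨, flipping it to ∧, and negate each literal.

(a ∧ (¬b)) ∧ (¬a)


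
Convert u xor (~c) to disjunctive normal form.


Step 1: u ⊕ (¬c) is true exactly when they disagree: (u ∧ ¬(¬c)) ∨ (¬u ∧ (¬c)).
Step 2: Eliminate any double negations (¬¬X = X).

(u & c) | ((~u) & (~c))


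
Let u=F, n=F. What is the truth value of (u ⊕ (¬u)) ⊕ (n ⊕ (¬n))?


Substitute u=F, n=F:
¬u = T
u ⊕ (¬u) = F ⊕ T = T
¬n = T
n ⊕ (¬n) = F ⊕ T = T
(u ⊕ (¬u)) ⊕ (n ⊕ (¬n)) = T ⊕ T = F

F


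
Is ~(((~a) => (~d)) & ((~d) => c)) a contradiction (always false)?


Truth table over {a, c, d}:
a | c | d | φ
-------------
False | False | False | True
True | False | False | True
False | True | False | False
True | True | False | False
False | False | True | True
True | False | True | False
False | True | True | True
True | True | True | False
Satisfying assignment at row 1: a=False, c=False, d=False gives True.

No, it is not a contradiction.


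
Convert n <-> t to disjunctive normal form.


Step 1: n ↔ t is true exactly when both agree: (n ∧ t) ∨ (¬n ∧ ¬t).

(n AND t) OR ((NOT n) AND (NOT t))


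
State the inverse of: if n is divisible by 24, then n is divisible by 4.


The inverse of (P → Q) is (¬P → ¬Q). It is equivalent to the converse, not to the original.
Here P = 'n is divisible by 24' and Q = 'n is divisible by 4'.

If not (n is divisible by 24), then not (n is divisible by 4).


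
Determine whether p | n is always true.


Build the truth table over {n, p}:
n | p | φ
---------
False | False | False
True | False | True
False | True | True
True | True | True
Counterexample at row 1: with n=False, p=False, the formula is False.

No, it is not a tautology.


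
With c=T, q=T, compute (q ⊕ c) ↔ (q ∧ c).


Substitute c=T, q=T:
q ⊕ c = T ⊕ T = F
q ∧ c = T ∧ T = T
(q ⊕ c) ↔ (q ∧ c) = F ↔ T = F

F


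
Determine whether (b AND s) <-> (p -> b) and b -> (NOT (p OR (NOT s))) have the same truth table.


Compare truth tables:
b | p | s | φ | ψ
-----------------
F | F | F | F | T
T | F | F | F | F
F | T | F | T | T
T | T | F | F | F
F | F | T | F | T
T | F | T | T | T
F | T | T | T | T
T | T | T | T | F
They differ at row 1 (b=F, p=F, s=F): φ=F but ψ=T.

No, they are not logically equivalent.


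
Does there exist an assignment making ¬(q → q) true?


Check all 2 assignments over {q}:
q | φ
-----
F | F
T | F
No assignment makes the formula true.

Unsatisfiable.


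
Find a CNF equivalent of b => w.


Step 1: Rewrite b → w as ¬b ∨ w.

(~b) | w


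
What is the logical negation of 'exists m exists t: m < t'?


Negation flips each quantifier (∀↔∃) and negates the inner predicate.
¬(exists m exists t: φ) = forall m forall t: ¬φ.

forall m forall t: ~(m < t)


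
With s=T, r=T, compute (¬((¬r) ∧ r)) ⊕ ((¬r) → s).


Substitute s=T, r=T:
¬r = F
(¬r) ∧ r = F ∧ T = F
¬((¬r) ∧ r) = T
¬r = F
(¬r) → s = F → T = T
(¬((¬r) ∧ r)) ⊕ ((¬r) → s) = T ⊕ T = F

F


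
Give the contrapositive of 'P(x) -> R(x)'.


The contrapositive of (P → Q) is (¬Q → ¬P); it is logically equivalent to the original.
Here P = 'P(x)' and Q = 'R(x)'.

If not (R(x)), then not (P(x)).


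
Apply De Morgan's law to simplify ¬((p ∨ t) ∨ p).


De Morgan: the negation of a disjunction is the conjunction of the negations.
Distribute ¬ across ∨, flipping it to ∧, and negate each literal.

((¬p) ∧ (¬t)) ∧ (¬p)


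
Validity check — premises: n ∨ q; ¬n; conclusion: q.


This matches the form of disjunctive syllogism: the conclusion follows in every model of the premises.

Valid.


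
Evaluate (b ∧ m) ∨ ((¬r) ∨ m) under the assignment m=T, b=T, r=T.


Substitute m=T, b=T, r=T:
b ∧ m = T ∧ T = T
¬r = F
(¬r) ∨ m = F ∨ T = T
(b ∧ m) ∨ ((¬r) ∨ m) = T ∨ T = T

T


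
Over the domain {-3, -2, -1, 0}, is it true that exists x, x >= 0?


Evaluate the predicate on each element: -3:False, -2:False, -1:False, 0:True.
Witness x = 0 satisfies the predicate.

True


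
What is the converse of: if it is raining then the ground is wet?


The converse of (P → Q) is (Q → P). It is not in general equivalent to the original.
Here P = 'it is raining' and Q = 'the ground is wet'.

If the ground is wet, then it is raining.


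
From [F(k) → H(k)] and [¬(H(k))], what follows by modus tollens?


Modus tollens: from (P → Q) and ¬Q, infer ¬P.
Q = 'H(k)' is denied; since P → Q, P must also fail.

Not (F(k)).


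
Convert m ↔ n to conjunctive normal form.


Step 1: Rewrite m ↔ n as (m → n) ∧ (n → m).
Step 2: Rewrite each implication as a disjunction.

((¬m) ∨ n) ∧ ((¬n) ∨ m)


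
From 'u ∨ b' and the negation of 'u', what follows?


Disjunctive syllogism: from (P ∨ Q) and ¬P, infer Q.
One disjunct, 'u', is ruled out; the other must hold.

b


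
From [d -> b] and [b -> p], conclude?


Hypothetical syllogism: from (P → Q) and (Q → R), infer (P → R).
Chain the two implications through the shared middle term 'b'.

d -> p


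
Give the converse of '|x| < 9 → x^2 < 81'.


The converse of (P → Q) is (Q → P). It is not in general equivalent to the original.
Here P = '|x| < 9' and Q = 'x^2 < 81'.

If x^2 < 81, then |x| < 9.


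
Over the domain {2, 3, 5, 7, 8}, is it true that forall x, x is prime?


Evaluate the predicate on each element: 2:True, 3:True, 5:True, 7:True, 8:False.
Counterexample x = 8 fails the predicate.

False


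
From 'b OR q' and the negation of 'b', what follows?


Disjunctive syllogism: from (P ∨ Q) and ¬P, infer Q.
One disjunct, 'b', is ruled out; the other must hold.

q


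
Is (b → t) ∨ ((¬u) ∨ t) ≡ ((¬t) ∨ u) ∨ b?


Compare truth tables:
b | t | u | φ | ψ
-----------------
F | F | F | T | T
T | F | F | T | T
F | T | F | T | F
T | T | F | T | T
F | F | T | T | T
T | F | T | F | T
F | T | T | T | T
T | T | T | T | T
They differ at row 3 (b=F, t=T, u=F): φ=T but ψ=F.

No, they are not logically equivalent.


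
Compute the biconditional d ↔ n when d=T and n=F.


Biconditional is true when both operands have the same truth value.
Substitute: d=T, n=F.
T ↔ F evaluates to F.

F


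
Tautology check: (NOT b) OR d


Build the truth table over {b, d}:
b | d | φ
---------
F | F | T
T | F | F
F | T | T
T | T | T
Counterexample at row 2: with b=T, d=F, the formula is F.

No, it is not a tautology.


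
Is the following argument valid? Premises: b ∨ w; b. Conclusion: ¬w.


This is affirming a disjunct (fallacy). There exist truth assignments where the premises are all true but the conclusion is false.

Invalid.


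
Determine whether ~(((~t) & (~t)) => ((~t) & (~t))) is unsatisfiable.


Truth table over {t}:
t | φ
-----
False | False
True | False
Every row is false.

Yes, it is a contradiction.


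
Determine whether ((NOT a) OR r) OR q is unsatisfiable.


Truth table over {a, q, r}:
a | q | r | φ
-------------
F | F | F | T
T | F | F | F
F | T | F | T
T | T | F | T
F | F | T | T
T | F | T | T
F | T | T | T
T | T | T | T
Satisfying assignment at row 1: a=F, q=F, r=F gives T.

No, it is not a contradiction.


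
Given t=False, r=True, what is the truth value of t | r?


Disjunction is false only when both operands are false.
Substitute: t=False, r=True.
False | True evaluates to True.

True


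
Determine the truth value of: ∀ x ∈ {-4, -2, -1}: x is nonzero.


Evaluate the predicate on each element: -4:T, -2:T, -1:T.
Every element satisfies the predicate.

T


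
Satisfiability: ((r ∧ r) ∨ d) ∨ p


Search for a satisfying assignment over {d, p, r}.
Try d=T, p=F, r=F: the formula evaluates to T.
A satisfying assignment exists.

Satisfiable.


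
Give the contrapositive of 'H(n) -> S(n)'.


The contrapositive of (P → Q) is (¬Q → ¬P); it is logically equivalent to the original.
Here P = 'H(n)' and Q = 'S(n)'.

If not (S(n)), then not (H(n)).


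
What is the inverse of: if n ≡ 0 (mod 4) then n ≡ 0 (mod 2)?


The inverse of (P → Q) is (¬P → ¬Q). It is equivalent to the converse, not to the original.
Here P = 'n ≡ 0 (mod 4)' and Q = 'n ≡ 0 (mod 2)'.

If not (n ≡ 0 (mod 4)), then not (n ≡ 0 (mod 2)).


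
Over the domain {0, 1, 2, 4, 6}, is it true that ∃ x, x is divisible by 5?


Evaluate the predicate on each element: 0:T, 1:F, 2:F, 4:F, 6:F.
Witness x = 0 satisfies the predicate.

T


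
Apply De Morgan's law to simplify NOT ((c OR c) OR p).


De Morgan: the negation of a disjunction is the conjunction of the negations.
Distribute NOT across OR, flipping it to AND, and negate each literal.

((NOT c) AND (NOT c)) AND (NOT p)


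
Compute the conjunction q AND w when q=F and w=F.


Conjunction is true only when both operands are true.
Substitute: q=F, w=F.
F AND F evaluates to F.

F


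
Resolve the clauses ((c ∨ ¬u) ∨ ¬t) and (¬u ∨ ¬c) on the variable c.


The clauses contain complementary literals c and ¬c.
Resolution eliminates this pair and disjoins the remaining literals (merging duplicates).

(¬u ∨ ¬t)


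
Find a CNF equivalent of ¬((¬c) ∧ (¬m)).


Step 1: Apply De Morgan: ¬((¬c) ∧ (¬m)) = ¬(¬c) ∨ ¬(¬m).
Step 2: Eliminate any double negations (¬¬X = X).

c ∨ m


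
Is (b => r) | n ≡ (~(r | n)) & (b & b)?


Compare truth tables:
b | n | r | φ | ψ
-----------------
False | False | False | True | False
True | False | False | False | True
False | True | False | True | False
True | True | False | True | False
False | False | True | True | False
True | False | True | True | False
False | True | True | True | False
True | True | True | True | False
They differ at row 1 (b=False, n=False, r=False): φ=True but ψ=False.

No, they are not logically equivalent.


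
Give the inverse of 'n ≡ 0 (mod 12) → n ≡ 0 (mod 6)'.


The inverse of (P → Q) is (¬P → ¬Q). It is equivalent to the converse, not to the original.
Here P = 'n ≡ 0 (mod 12)' and Q = 'n ≡ 0 (mod 6)'.

If not (n ≡ 0 (mod 12)), then not (n ≡ 0 (mod 6)).


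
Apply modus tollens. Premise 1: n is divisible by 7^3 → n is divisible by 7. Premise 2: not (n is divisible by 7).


Modus tollens: from (P → Q) and ¬Q, infer ¬P.
Q = 'n is divisible by 7' is denied; since P → Q, P must also fail.

Not (n is divisible by 7^3).


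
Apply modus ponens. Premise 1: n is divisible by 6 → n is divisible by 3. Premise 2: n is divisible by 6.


Modus ponens: from (P → Q) and P, infer Q.
P = 'n is divisible by 6' is asserted, and P → Q holds, so Q follows.

n is divisible by 3.


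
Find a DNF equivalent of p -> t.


Step 1: Rewrite p → t as ¬p ∨ t.

(NOT p) OR t


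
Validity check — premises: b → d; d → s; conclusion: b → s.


This matches the form of hypothetical syllogism: the conclusion follows in every model of the premises.

Valid.


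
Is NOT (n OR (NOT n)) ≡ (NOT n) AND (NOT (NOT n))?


Compare truth tables:
n | φ | ψ
---------
F | F | F
T | F | F
The columns φ and ψ agree on every row.

Yes, they are logically equivalent.


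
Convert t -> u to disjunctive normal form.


Step 1: Rewrite t → u as ¬t ∨ u.

(NOT t) OR u


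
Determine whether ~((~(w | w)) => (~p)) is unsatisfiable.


Truth table over {p, w}:
p | w | φ
---------
False | False | False
True | False | True
False | True | False
True | True | False
Satisfying assignment at row 2: p=True, w=False gives True.

No, it is not a contradiction.


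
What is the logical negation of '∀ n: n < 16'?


¬(∀ x: φ) = ∃ x: ¬φ, and ¬(∃ x: φ) = ∀ x: ¬φ.
Apply to the universal statement.

∃ n: ¬(n < 16)


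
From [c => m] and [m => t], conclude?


Hypothetical syllogism: from (P → Q) and (Q → R), infer (P → R).
Chain the two implications through the shared middle term 'm'.

c => t


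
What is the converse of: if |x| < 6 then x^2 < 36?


The converse of (P → Q) is (Q → P). It is not in general equivalent to the original.
Here P = '|x| < 6' and Q = 'x^2 < 36'.

If x^2 < 36, then |x| < 6.


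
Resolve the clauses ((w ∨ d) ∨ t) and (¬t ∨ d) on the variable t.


The clauses contain complementary literals t and ¬t.
Resolution eliminates this pair and disjoins the remaining literals (merging duplicates).

(w ∨ d)


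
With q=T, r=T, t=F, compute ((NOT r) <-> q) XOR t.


Substitute q=T, r=T, t=F:
NOT r = F
(NOT r) <-> q = F <-> T = F
((NOT r) <-> q) XOR t = F XOR F = F

F


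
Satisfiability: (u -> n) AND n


Search for a satisfying assignment over {n, u}.
Try n=T, u=F: the formula evaluates to T.
A satisfying assignment exists.

Satisfiable.


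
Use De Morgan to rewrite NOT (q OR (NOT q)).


De Morgan: the negation of a disjunction is the conjunction of the negations.
Distribute NOT across OR, flipping it to AND, and negate each literal.

(NOT q) AND q


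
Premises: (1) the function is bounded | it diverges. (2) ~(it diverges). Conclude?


Disjunctive syllogism: from (P ∨ Q) and ¬P, infer Q.
One disjunct, 'it diverges', is ruled out; the other must hold.

the function is bounded


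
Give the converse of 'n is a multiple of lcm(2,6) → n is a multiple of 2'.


The converse of (P → Q) is (Q → P). It is not in general equivalent to the original.
Here P = 'n is a multiple of lcm(2,6)' and Q = 'n is a multiple of 2'.

If n is a multiple of 2, then n is a multiple of lcm(2,6).


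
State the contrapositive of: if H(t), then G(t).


The contrapositive of (P → Q) is (¬Q → ¬P); it is logically equivalent to the original.
Here P = 'H(t)' and Q = 'G(t)'.

If not (G(t)), then not (H(t)).


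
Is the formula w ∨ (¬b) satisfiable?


Search for a satisfying assignment over {b, w}.
Try b=F, w=F: the formula evaluates to T.
A satisfying assignment exists.

Satisfiable.


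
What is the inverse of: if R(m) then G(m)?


The inverse of (P → Q) is (¬P → ¬Q). It is equivalent to the converse, not to the original.
Here P = 'R(m)' and Q = 'G(m)'.

If not (R(m)), then not (G(m)).


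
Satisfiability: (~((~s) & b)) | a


Search for a satisfying assignment over {a, b, s}.
Try a=False, b=False, s=False: the formula evaluates to True.
A satisfying assignment exists.

Satisfiable.


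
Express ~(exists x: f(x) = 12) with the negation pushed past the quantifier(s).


¬(forall x: φ) = exists x: ¬φ, and ¬(exists x: φ) = forall x: ¬φ.
Apply to the existential statement.

forall x: ~(f(x) = 12)


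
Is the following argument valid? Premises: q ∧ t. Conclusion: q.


This matches the form of conjunction elimination: the conclusion follows in every model of the premises.

Valid.


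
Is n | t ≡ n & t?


Compare truth tables:
n | t | φ | ψ
-------------
False | False | False | False
True | False | True | False
False | True | True | False
True | True | True | True
They differ at row 2 (n=True, t=False): φ=True but ψ=False.

No, they are not logically equivalent.


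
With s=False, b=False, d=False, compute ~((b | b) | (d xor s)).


Substitute s=False, b=False, d=False:
b | b = False | False = False
d xor s = False xor False = False
(b | b) | (d xor s) = False | False = False
~((b | b) | (d xor s)) = True

True


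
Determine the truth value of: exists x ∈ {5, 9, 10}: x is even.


Evaluate the predicate on each element: 5:False, 9:False, 10:True.
Witness x = 10 satisfies the predicate.

True


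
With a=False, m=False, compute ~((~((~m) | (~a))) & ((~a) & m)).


Substitute a=False, m=False:
~m = True
~a = True
(~m) | (~a) = True | True = True
~((~m) | (~a)) = False
~a = True
(~a) & m = True & False = False
(~((~m) | (~a))) & ((~a) & m) = False & False = False
~((~((~m) | (~a))) & ((~a) & m)) = True

True


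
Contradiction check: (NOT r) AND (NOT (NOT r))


Truth table over {r}:
r | φ
-----
F | F
T | F
Every row is false.

Yes, it is a contradiction.


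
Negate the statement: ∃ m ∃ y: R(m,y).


Negation flips each quantifier (∀↔∃) and negates the inner predicate.
¬(∃ m ∃ y: φ) = ∀ m ∀ y: ¬φ.

∀ m ∀ y: ¬(R(m,y))


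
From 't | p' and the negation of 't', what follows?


Disjunctive syllogism: from (P ∨ Q) and ¬P, infer Q.
One disjunct, 't', is ruled out; the other must hold.

p


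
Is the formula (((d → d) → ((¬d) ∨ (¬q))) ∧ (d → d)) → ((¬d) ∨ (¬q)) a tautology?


Build the truth table over {d, q}:
d | q | φ
---------
F | F | T
T | F | T
F | T | T
T | T | T
Every row evaluates to true.

Yes, it is a tautology.


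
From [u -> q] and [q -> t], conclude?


Hypothetical syllogism: from (P → Q) and (Q → R), infer (P → R).
Chain the two implications through the shared middle term 'q'.

u -> t


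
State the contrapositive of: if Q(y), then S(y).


The contrapositive of (P → Q) is (¬Q → ¬P); it is logically equivalent to the original.
Here P = 'Q(y)' and Q = 'S(y)'.

If not (S(y)), then not (Q(y)).


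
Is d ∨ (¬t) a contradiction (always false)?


Truth table over {d, t}:
d | t | φ
---------
F | F | T
T | F | T
F | T | F
T | T | T
Satisfying assignment at row 1: d=F, t=F gives T.

No, it is not a contradiction.


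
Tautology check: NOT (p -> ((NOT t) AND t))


Build the truth table over {p, t}:
p | t | φ
---------
F | F | F
T | F | T
F | T | F
T | T | T
Counterexample at row 1: with p=F, t=F, the formula is F.

No, it is not a tautology.


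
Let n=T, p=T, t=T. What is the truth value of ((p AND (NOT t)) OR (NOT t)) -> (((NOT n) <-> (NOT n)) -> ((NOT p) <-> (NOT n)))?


Substitute n=T, p=T, t=T:
… (earlier sub-steps elided)
NOT t = F
(p AND (NOT t)) OR (NOT t) = F OR F = F
NOT n = F
NOT n = F
(NOT n) <-> (NOT n) = F <-> F = T
NOT p = F
NOT n = F
(NOT p) <-> (NOT n) = F <-> F = T
((NOT n) <-> (NOT n)) -> ((NOT p) <-> (NOT n)) = T -> T = T
((p AND (NOT t)) OR (NOT t)) -> (((NOT n) <-> (NOT n)) -> ((NOT p) <-> (NOT n))) = F -> T = T

T


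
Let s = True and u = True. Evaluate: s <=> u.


Biconditional is true when both operands have the same truth value.
Substitute: s=True, u=True.
True <=> True evaluates to True.

True


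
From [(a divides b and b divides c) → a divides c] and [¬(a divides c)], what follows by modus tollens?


Modus tollens: from (P → Q) and ¬Q, infer ¬P.
Q = 'a divides c' is denied; since P → Q, P must also fail.

Not ((a divides b and b divides c)).


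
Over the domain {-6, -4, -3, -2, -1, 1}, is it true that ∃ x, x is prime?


Evaluate the predicate on each element: -6:F, -4:F, -3:F, -2:F, -1:F, 1:F.
No element satisfies the predicate.

F


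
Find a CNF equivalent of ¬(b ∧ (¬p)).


Step 1: Apply De Morgan: ¬(b ∧ (¬p)) = ¬b ∨ ¬(¬p).
Step 2: Eliminate any double negations (¬¬X = X).

(¬b) ∨ p


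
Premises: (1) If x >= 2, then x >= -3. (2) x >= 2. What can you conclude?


Modus ponens: from (P → Q) and P, infer Q.
P = 'x >= 2' is asserted, and P → Q holds, so Q follows.

x >= -3.


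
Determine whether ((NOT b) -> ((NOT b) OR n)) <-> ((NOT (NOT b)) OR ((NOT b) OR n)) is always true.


Build the truth table over {b, n}:
b | n | φ
---------
F | F | T
T | F | T
F | T | T
T | T | T
Every row evaluates to true.

Yes, it is a tautology.


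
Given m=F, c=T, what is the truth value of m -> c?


Implication is false only when antecedent is true and consequent is false.
Substitute: m=F, c=T.
F -> T evaluates to T.

T


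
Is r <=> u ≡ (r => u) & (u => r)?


Compare truth tables:
r | u | φ | ψ
-------------
False | False | True | True
True | False | False | False
False | True | False | False
True | True | True | True
The columns φ and ψ agree on every row.

Yes, they are logically equivalent.


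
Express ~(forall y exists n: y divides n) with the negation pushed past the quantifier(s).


Negation flips each quantifier (∀↔∃) and negates the inner predicate.
¬(forall y exists n: φ) = exists y forall n: ¬φ.

exists y forall n: ~(y divides n)


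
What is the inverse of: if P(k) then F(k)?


The inverse of (P → Q) is (¬P → ¬Q). It is equivalent to the converse, not to the original.
Here P = 'P(k)' and Q = 'F(k)'.

If not (P(k)), then not (F(k)).


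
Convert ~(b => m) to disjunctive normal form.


Step 1: Rewrite implication then negate: ¬(¬b ∨ m) = b ∧ ¬m.

b & (~m)


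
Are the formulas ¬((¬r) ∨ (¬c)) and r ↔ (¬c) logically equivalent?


Compare truth tables:
c | r | φ | ψ
-------------
F | F | F | F
T | F | F | T
F | T | F | T
T | T | T | F
They differ at row 2 (c=T, r=F): φ=F but ψ=T.

No, they are not logically equivalent.


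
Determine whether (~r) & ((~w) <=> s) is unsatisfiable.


Truth table over {r, s, w}:
r | s | w | φ
-------------
False | False | False | False
True | False | False | False
False | True | False | True
True | True | False | False
False | False | True | True
True | False | True | False
False | True | True | False
True | True | True | False
Satisfying assignment at row 3: r=False, s=True, w=False gives True.

No, it is not a contradiction.


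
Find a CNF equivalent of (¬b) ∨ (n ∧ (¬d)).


Step 1: Distribute ∨ over ∧: (¬b) ∨ (n ∧ (¬d)) = ((¬b) ∨ n) ∧ ((¬b) ∨ (¬d)).

((¬b) ∨ n) ∧ ((¬b) ∨ (¬d))


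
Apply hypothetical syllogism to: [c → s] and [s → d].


Hypothetical syllogism: from (P → Q) and (Q → R), infer (P → R).
Chain the two implications through the shared middle term 's'.

c → d


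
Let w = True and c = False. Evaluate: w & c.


Conjunction is true only when both operands are true.
Substitute: w=True, c=False.
True & False evaluates to False.

False


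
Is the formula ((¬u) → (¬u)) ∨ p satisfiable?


Search for a satisfying assignment over {p, u}.
Try p=F, u=F: the formula evaluates to T.
A satisfying assignment exists.

Satisfiable.


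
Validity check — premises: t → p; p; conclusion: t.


This is affirming the consequent (fallacy). There exist truth assignments where the premises are all true but the conclusion is false.

Invalid.


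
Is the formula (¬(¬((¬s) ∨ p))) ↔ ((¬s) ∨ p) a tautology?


Build the truth table over {p, s}:
p | s | φ
---------
F | F | T
T | F | T
F | T | T
T | T | T
Every row evaluates to true.

Yes, it is a tautology.


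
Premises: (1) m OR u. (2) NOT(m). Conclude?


Disjunctive syllogism: from (P ∨ Q) and ¬P, infer Q.
One disjunct, 'm', is ruled out; the other must hold.

u


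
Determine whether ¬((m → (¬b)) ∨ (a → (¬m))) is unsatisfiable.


Truth table over {a, b, m}:
a | b | m | φ
-------------
F | F | F | F
T | F | F | F
F | T | F | F
T | T | F | F
F | F | T | F
T | F | T | F
F | T | T | F
T | T | T | T
Satisfying assignment at row 8: a=T, b=T, m=T gives T.

No, it is not a contradiction.


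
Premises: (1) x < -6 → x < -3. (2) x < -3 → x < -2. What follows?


Hypothetical syllogism: from (P → Q) and (Q → R), infer (P → R).
Chain the two implications through the shared middle term 'x < -3'.

x < -6 → x < -2


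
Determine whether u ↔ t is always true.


Build the truth table over {t, u}:
t | u | φ
---------
F | F | T
T | F | F
F | T | F
T | T | T
Counterexample at row 2: with t=T, u=F, the formula is F.

No, it is not a tautology.


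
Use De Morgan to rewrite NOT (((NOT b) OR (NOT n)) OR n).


De Morgan: the negation of a disjunction is the conjunction of the negations.
Distribute NOT across OR, flipping it to AND, and negate each literal.

(b AND n) AND (NOT n)


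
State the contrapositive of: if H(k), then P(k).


The contrapositive of (P → Q) is (¬Q → ¬P); it is logically equivalent to the original.
Here P = 'H(k)' and Q = 'P(k)'.

If not (P(k)), then not (H(k)).


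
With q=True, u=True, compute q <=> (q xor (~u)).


Substitute q=True, u=True:
~u = False
q xor (~u) = True xor False = True
q <=> (q xor (~u)) = True <=> True = True

True


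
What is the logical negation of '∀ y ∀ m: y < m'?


Negation flips each quantifier (∀↔∃) and negates the inner predicate.
¬(∀ y ∀ m: φ) = ∃ y ∃ m: ¬φ.

∃ y ∃ m: ¬(y < m)


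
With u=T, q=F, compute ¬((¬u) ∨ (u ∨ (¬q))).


Substitute u=T, q=F:
¬u = F
¬q = T
u ∨ (¬q) = T ∨ T = T
(¬u) ∨ (u ∨ (¬q)) = F ∨ T = T
¬((¬u) ∨ (u ∨ (¬q))) = F

F


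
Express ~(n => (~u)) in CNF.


Step 1: Rewrite n → (¬u) as ¬n ∨ (¬u).
Step 2: Negate: ¬(¬n ∨ (¬u)) = n ∧ ¬(¬u) (De Morgan + double negation).
Step 3: Eliminate any double negations (¬¬X = X).

n & u


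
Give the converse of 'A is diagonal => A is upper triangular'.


The converse of (P → Q) is (Q → P). It is not in general equivalent to the original.
Here P = 'A is diagonal' and Q = 'A is upper triangular'.

If A is upper triangular, then A is diagonal.


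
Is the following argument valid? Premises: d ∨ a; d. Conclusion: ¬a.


This is affirming a disjunct (fallacy). There exist truth assignments where the premises are all true but the conclusion is false.

Invalid.


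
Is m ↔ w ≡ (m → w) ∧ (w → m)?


Compare truth tables:
m | w | φ | ψ
-------------
F | F | T | T
T | F | F | F
F | T | F | F
T | T | T | T
The columns φ and ψ agree on every row.

Yes, they are logically equivalent.


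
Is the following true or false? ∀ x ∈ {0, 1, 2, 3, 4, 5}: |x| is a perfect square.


Evaluate the predicate on each element: 0:T, 1:T, 2:F, 3:F, 4:T, 5:F.
Counterexample x = 2 fails the predicate.

F


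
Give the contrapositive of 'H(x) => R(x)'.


The contrapositive of (P → Q) is (¬Q → ¬P); it is logically equivalent to the original.
Here P = 'H(x)' and Q = 'R(x)'.

If not (R(x)), then not (H(x)).


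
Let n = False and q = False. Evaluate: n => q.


Implication is false only when antecedent is true and consequent is false.
Substitute: n=False, q=False.
False => False evaluates to True.

True


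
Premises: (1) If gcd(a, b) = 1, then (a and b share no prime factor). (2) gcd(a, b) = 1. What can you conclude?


Modus ponens: from (P → Q) and P, infer Q.
P = 'gcd(a, b) = 1' is asserted, and P → Q holds, so Q follows.

(a and b share no prime factor).


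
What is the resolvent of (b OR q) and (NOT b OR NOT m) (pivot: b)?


The clauses contain complementary literals b and NOTb.
Resolution eliminates this pair and disjoins the remaining literals (merging duplicates).

(q OR NOT m)


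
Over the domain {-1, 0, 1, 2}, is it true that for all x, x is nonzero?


Evaluate the predicate on each element: -1:T, 0:F, 1:T, 2:T.
Counterexample x = 0 fails the predicate.

F


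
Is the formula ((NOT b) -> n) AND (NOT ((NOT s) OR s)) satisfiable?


Check all 8 assignments over {b, n, s}:
b | n | s | φ
-------------
F | F | F | F
T | F | F | F
F | T | F | F
T | T | F | F
F | F | T | F
T | F | T | F
F | T | T | F
T | T | T | F
No assignment makes the formula true.

Unsatisfiable.


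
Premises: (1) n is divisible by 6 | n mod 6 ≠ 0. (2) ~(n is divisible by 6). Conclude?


Disjunctive syllogism: from (P ∨ Q) and ¬P, infer Q.
One disjunct, 'n is divisible by 6', is ruled out; the other must hold.

n mod 6 ≠ 0


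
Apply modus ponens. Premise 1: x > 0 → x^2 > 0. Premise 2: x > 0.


Modus ponens: from (P → Q) and P, infer Q.
P = 'x > 0' is asserted, and P → Q holds, so Q follows.

x^2 > 0.


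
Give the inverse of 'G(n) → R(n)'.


The inverse of (P → Q) is (¬P → ¬Q). It is equivalent to the converse, not to the original.
Here P = 'G(n)' and Q = 'R(n)'.

If not (G(n)), then not (R(n)).


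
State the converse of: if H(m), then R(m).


The converse of (P → Q) is (Q → P). It is not in general equivalent to the original.
Here P = 'H(m)' and Q = 'R(m)'.

If R(m), then H(m).


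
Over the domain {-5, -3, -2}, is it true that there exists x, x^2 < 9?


Evaluate the predicate on each element: -5:F, -3:F, -2:T.
Witness x = -2 satisfies the predicate.

T


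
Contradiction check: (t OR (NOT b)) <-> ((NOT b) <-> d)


Truth table over {b, d, t}:
b | d | t | φ
-------------
F | F | F | F
T | F | F | F
F | T | F | T
T | T | F | T
F | F | T | F
T | F | T | T
F | T | T | T
T | T | T | F
Satisfying assignment at row 3: b=F, d=T, t=F gives T.

No, it is not a contradiction.


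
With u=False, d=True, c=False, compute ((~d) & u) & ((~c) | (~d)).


Substitute u=False, d=True, c=False:
~d = False
(~d) & u = False & False = False
~c = True
~d = False
(~c) | (~d) = True | False = True
((~d) & u) & ((~c) | (~d)) = False & True = False

False


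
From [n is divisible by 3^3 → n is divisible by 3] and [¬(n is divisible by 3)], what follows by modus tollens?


Modus tollens: from (P → Q) and ¬Q, infer ¬P.
Q = 'n is divisible by 3' is denied; since P → Q, P must also fail.

Not (n is divisible by 3^3).


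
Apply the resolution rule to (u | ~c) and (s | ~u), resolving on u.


The clauses contain complementary literals u and ~u.
Resolution eliminates this pair and disjoins the remaining literals (merging duplicates).

(~c | s)


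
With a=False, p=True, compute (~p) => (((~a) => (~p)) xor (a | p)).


Substitute a=False, p=True:
~p = False
~a = True
~p = False
(~a) => (~p) = True => False = False
a | p = False | True = True
((~a) => (~p)) xor (a | p) = False xor True = True
(~p) => (((~a) => (~p)) xor (a | p)) = False => True = True

True


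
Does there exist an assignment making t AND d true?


Search for a satisfying assignment over {d, t}.
Try d=T, t=T: the formula evaluates to T.
A satisfying assignment exists.

Satisfiable.


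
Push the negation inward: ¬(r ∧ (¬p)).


De Morgan: the negation of a conjunction is the disjunction of the negations.
Distribute ¬ across ∧, flipping it to ∨, and negate each literal.

(¬r) ∨ p


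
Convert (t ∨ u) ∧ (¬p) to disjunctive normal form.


Step 1: Distribute ∧ over ∨: (t ∨ u) ∧ (¬p) = (t ∧ (¬p)) ∨ (u ∧ (¬p)).

(t ∧ (¬p)) ∨ (u ∧ (¬p))


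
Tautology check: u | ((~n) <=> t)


Build the truth table over {n, t, u}:
n | t | u | φ
-------------
False | False | False | False
True | False | False | True
False | True | False | True
True | True | False | False
False | False | True | True
True | False | True | True
False | True | True | True
True | True | True | True
Counterexample at row 1: with n=False, t=False, u=False, the formula is False.

No, it is not a tautology.


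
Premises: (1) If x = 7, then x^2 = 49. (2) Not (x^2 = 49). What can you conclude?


Modus tollens: from (P → Q) and ¬Q, infer ¬P.
Q = 'x^2 = 49' is denied; since P → Q, P must also fail.

Not (x = 7).


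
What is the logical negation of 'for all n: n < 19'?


¬(for all x: φ) = there exists x: ¬φ, and ¬(there exists x: φ) = for all x: ¬φ.
Apply to the universal statement.

there exists n: NOT(n < 19)


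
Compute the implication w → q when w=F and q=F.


Implication is false only when antecedent is true and consequent is false.
Substitute: w=F, q=F.
F → F evaluates to T.

T


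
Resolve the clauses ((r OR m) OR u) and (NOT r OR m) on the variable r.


The clauses contain complementary literals r and NOTr.
Resolution eliminates this pair and disjoins the remaining literals (merging duplicates).

(m OR u)


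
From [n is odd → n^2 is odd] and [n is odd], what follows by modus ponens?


Modus ponens: from (P → Q) and P, infer Q.
P = 'n is odd' is asserted, and P → Q holds, so Q follows.

n^2 is odd.


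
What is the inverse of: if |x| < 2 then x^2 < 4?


The inverse of (P → Q) is (¬P → ¬Q). It is equivalent to the converse, not to the original.
Here P = '|x| < 2' and Q = 'x^2 < 4'.

If not (|x| < 2), then not (x^2 < 4).


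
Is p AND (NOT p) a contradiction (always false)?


Truth table over {p}:
p | φ
-----
F | F
T | F
Every row is false.

Yes, it is a contradiction.


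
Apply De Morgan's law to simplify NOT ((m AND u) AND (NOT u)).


De Morgan: the negation of a conjunction is the disjunction of the negations.
Distribute NOT across AND, flipping it to OR, and negate each literal.

((NOT m) OR (NOT u)) OR u


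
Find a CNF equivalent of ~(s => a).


Step 1: Rewrite s → a as ¬s ∨ a.
Step 2: Negate: ¬(¬s ∨ a) = s ∧ ¬a (De Morgan + double negation).

s & (~a)


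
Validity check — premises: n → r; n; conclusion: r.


This matches the form of modus ponens: the conclusion follows in every model of the premises.

Valid.


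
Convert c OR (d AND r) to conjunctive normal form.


Step 1: Distribute ∨ over ∧: c ∨ (d ∧ r) = (c ∨ d) ∧ (c ∨ r).

(c OR d) AND (c OR r)


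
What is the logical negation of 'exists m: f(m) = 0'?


¬(forall x: φ) = exists x: ¬φ, and ¬(exists x: φ) = forall x: ¬φ.
Apply to the existential statement.

forall m: ~(f(m) = 0)


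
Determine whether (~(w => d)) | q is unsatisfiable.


Truth table over {d, q, w}:
d | q | w | φ
-------------
False | False | False | False
True | False | False | False
False | True | False | True
True | True | False | True
False | False | True | True
True | False | True | False
False | True | True | True
True | True | True | True
Satisfying assignment at row 3: d=False, q=True, w=False gives True.

No, it is not a contradiction.


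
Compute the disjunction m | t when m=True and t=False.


Disjunction is false only when both operands are false.
Substitute: m=True, t=False.
True | False evaluates to True.

True


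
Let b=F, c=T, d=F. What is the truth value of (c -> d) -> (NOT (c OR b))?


Substitute b=F, c=T, d=F:
c -> d = T -> F = F
c OR b = T OR F = T
NOT (c OR b) = F
(c -> d) -> (NOT (c OR b)) = F -> F = T

T


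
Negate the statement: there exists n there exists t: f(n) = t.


Negation flips each quantifier (∀↔∃) and negates the inner predicate.
¬(there exists n there exists t: φ) = for all n for all t: ¬φ.

for all n for all t: NOT(f(n) = t)


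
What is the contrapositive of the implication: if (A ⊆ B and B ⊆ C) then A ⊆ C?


The contrapositive of (P → Q) is (¬Q → ¬P); it is logically equivalent to the original.
Here P = '(A ⊆ B and B ⊆ C)' and Q = 'A ⊆ C'.

If not (A ⊆ C), then not ((A ⊆ B and B ⊆ C)).


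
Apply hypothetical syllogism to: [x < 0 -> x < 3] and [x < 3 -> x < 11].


Hypothetical syllogism: from (P → Q) and (Q → R), infer (P → R).
Chain the two implications through the shared middle term 'x < 3'.

x < 0 -> x < 11


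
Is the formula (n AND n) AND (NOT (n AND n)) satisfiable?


Check all 2 assignments over {n}:
n | φ
-----
F | F
T | F
No assignment makes the formula true.

Unsatisfiable.


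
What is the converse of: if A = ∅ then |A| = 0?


The converse of (P → Q) is (Q → P). It is not in general equivalent to the original.
Here P = 'A = ∅' and Q = '|A| = 0'.

If |A| = 0, then A = ∅.
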